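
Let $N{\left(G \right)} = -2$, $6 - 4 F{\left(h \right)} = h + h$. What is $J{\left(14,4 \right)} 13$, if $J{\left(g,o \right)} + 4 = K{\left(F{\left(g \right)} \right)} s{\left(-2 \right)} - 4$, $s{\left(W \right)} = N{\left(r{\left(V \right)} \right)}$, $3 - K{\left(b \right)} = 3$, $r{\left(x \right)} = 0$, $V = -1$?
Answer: $-104$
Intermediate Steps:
$F{\left(h \right)} = \frac{3}{2} - \frac{h}{2}$ ($F{\left(h \right)} = \frac{3}{2} - \frac{h + h}{4} = \frac{3}{2} - \frac{2 h}{4} = \frac{3}{2} - \frac{h}{2}$)
$K{\left(b \right)} = 0$ ($K{\left(b \right)} = 3 - 3 = 0$)
$s{\left(W \right)} = -2$
$J{\left(g,o \right)} = -8$ ($J{\left(g,o \right)} = -4 + \left(0 \left(-2\right) - 4\right) = -4 + \left(0 - 4\right) = -4 - 4 = -8$)
$J{\left(14,4 \right)} 13 = \left(-8\right) 13 = -104$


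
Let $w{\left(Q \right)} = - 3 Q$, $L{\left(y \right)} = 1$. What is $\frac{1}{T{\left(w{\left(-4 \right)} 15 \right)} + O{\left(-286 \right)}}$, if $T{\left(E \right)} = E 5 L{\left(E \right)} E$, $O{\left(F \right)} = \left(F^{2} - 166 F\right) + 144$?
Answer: $\frac{1}{291416} \approx 3.4315 \cdot 10^{-6}$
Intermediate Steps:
$O{\left(F \right)} = 144 + F^{2} - 166 F$
$T{\left(E \right)} = 5 E^{2}$ ($T{\left(E \right)} = E 5 \cdot 1 E = 5 E E = 5 E^{2}$)
$\frac{1}{T{\left(w{\left(-4 \right)} 15 \right)} + O{\left(-286 \right)}} = \frac{1}{5 \left(\left(-3\right) \left(-4\right) 15\right)^{2} + \left(144 + \left(-286\right)^{2} - -47476\right)} = \frac{1}{5 \left(12 \cdot 15\right)^{2} + \left(144 + 81796 + 47476\right)} = \frac{1}{5 \cdot 180^{2} + 129416} = \frac{1}{5 \cdot 32400 + 129416} = \frac{1}{162000 + 129416} = \frac{1}{291416}$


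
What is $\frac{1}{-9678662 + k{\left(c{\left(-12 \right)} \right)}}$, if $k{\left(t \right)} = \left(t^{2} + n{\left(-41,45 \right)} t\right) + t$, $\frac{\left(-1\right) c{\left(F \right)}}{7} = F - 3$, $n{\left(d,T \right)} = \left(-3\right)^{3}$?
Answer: $- \frac{1}{9670367} \approx -1.0341 \cdot 10^{-7}$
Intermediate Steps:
$n{\left(d,T \right)} = -27$
$c{\left(F \right)} = 21 - 7 F$ ($c{\left(F \right)} = - 7 \left(F - 3\right) = - 7 \left(-3 + F\right) = 21 - 7 F$)
$k{\left(t \right)} = t^{2} - 26 t$ ($k{\left(t \right)} = \left(t^{2} - 27 t\right) + t = t^{2} - 26 t$)
$\frac{1}{-9678662 + k{\left(c{\left(-12 \right)} \right)}} = \frac{1}{-9678662 + \left(21 - -84\right) \left(-26 + \left(21 - -84\right)\right)} = \frac{1}{-9678662 + \left(21 + 84\right) \left(-26 + \left(21 + 84\right)\right)} = \frac{1}{-9678662 + 105 \left(-26 + 105\right)} = \frac{1}{-9678662 + 105 \cdot 79} = \frac{1}{-9678662 + 8295} = \frac{1}{-9670367} = - \frac{1}{9670367}$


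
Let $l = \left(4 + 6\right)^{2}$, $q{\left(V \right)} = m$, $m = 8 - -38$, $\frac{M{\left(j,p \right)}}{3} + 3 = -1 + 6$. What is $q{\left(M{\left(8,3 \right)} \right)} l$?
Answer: $4600$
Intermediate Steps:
$M{\left(j,p \right)} = 6$ ($M{\left(j,p \right)} = -9 + 3 \left(-1 + 6\right) = -9 + 3 \cdot 5 = -9 + 15 = 6$)
$m = 46$ ($m = 8 + 38 = 46$)
$q{\left(V \right)} = 46$
$l = 100$ ($l = 10^{2} = 100$)
$q{\left(M{\left(8,3 \right)} \right)} l = 46 \cdot 100 = 4600$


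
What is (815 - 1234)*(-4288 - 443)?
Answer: 1982289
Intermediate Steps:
(815 - 1234)*(-4288 - 443) = -419*(-4731) = 1982289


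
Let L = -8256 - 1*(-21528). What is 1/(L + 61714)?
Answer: 1/74986 ≈ 1.3336e-5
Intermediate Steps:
L = 13272 (L = -8256 + 21528 = 13272)
1/(L + 61714) = 1/(13272 + 61714) = 1/74986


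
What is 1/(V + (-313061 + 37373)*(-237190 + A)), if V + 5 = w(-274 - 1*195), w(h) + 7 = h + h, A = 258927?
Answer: -1/5992631006 ≈ -1.6687e-10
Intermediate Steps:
w(h) = -7 + 2*h (w(h) = -7 + (h + h) = -7 + 2*h)
V = -950 (V = -5 + (-7 + 2*(-274 - 1*195)) = -5 + (-7 + 2*(-274 - 195)) = -5 + (-7 + 2*(-469)) = -5 + (-7 - 938) = -5 - 945 = -950)
1/(V + (-313061 + 37373)*(-237190 + A)) = 1/(-950 + (-313061 + 37373)*(-237190 + 258927)) = 1/(-950 - 275688*21737) = 1/(-950 - 5992630056) = 1/(-5992631006) = -1/5992631006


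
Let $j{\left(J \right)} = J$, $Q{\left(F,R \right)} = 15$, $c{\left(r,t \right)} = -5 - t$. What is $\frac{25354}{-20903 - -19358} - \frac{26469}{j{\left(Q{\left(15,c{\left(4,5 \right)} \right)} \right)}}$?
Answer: $- \frac{2751661}{1545} \approx -1781.0$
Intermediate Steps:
$\frac{25354}{-20903 - -19358} - \frac{26469}{j{\left(Q{\left(15,c{\left(4,5 \right)} \right)} \right)}} = \frac{25354}{-20903 - -19358} - \frac{26469}{15} = \frac{25354}{-20903 + 19358} - \frac{8823}{5} = \frac{25354}{-1545} - \frac{8823}{5} = 25354 \left(- \frac{1}{1545}\right) - \frac{8823}{5} = - \frac{25354}{1545} - \frac{8823}{5} = - \frac{2751661}{1545}$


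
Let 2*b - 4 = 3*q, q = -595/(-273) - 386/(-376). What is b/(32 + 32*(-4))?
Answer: -33283/469248 ≈ -0.070928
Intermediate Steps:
q = 23507/7332 (q = -595*(-1/273) - 386*(-1/376) = 85/39 + 193/188 = 23507/7332 ≈ 3.2061)
b = 33283/4888 (b = 2 + (3*(23507/7332))/2 = 2 + (½)*(23507/2444) = 2 + 23507/4888 = 33283/4888 ≈ 6.8091)
b/(32 + 32*(-4)) = 33283/(4888*(32 + 32*(-4))) = 33283/(4888*(32 - 128)) = (33283/4888)/(-96) = (33283/4888)*(-1/96) = -33283/469248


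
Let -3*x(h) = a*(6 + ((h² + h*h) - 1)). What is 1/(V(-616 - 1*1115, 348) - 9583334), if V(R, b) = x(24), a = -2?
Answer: -3/28747688 ≈ -1.0436e-7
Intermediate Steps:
x(h) = 10/3 + 4*h²/3 (x(h) = -(-2)*(6 + ((h² + h*h) - 1))/3 = -(-2)*(6 + ((h² + h²) - 1))/3 = -(-2)*(6 + (2*h² - 1))/3 = -(-2)*(6 + (-1 + 2*h²))/3 = -(-2)*(5 + 2*h²)/3 = -(-10 - 4*h²)/3 = 10/3 + 4*h²/3)
V(R, b) = 2314/3 (V(R, b) = 10/3 + (4/3)*24² = 10/3 + (4/3)*576 = 10/3 + 768 = 2314/3)
1/(V(-616 - 1*1115, 348) - 9583334) = 1/(2314/3 - 9583334) = 1/(-28747688/3) = -3/28747688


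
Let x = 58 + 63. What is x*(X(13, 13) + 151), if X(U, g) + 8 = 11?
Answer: 18634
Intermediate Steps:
x = 121
X(U, g) = 3 (X(U, g) = -8 + 11 = 3)
x*(X(13, 13) + 151) = 121*(3 + 151) = 121*154 = 18634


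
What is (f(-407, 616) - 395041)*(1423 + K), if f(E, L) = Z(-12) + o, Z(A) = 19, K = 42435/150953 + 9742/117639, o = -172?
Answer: -9988939204799997608/17757959967 ≈ -5.6250e+8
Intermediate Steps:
K = 6462595091/17757959967 (K = 42435*(1/150953) + 9742*(1/117639) = 42435/150953 + 9742/117639 = 6462595091/17757959967 ≈ 0.36393)
f(E, L) = -153 (f(E, L) = 19 - 172 = -153)
(f(-407, 616) - 395041)*(1423 + K) = (-153 - 395041)*(1423 + 6462595091/17757959967) = -395194*25276039628132/17757959967 = -9988939204799997608/17757959967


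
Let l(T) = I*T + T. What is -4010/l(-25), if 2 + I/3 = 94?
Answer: 802/1385 ≈ 0.57906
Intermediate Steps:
I = 276 (I = -6 + 3*94 = -6 + 282 = 276)
l(T) = 277*T (l(T) = 276*T + T = 277*T)
-4010/l(-25) = -4010/(277*(-25)) = -4010/(-6925) = -4010*(-1/6925) = 802/1385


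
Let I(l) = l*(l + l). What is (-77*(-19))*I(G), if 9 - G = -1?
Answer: 292600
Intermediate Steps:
G = 10 (G = 9 - 1*(-1) = 9 + 1 = 10)
I(l) = 2*l² (I(l) = l*(2*l) = 2*l²)
(-77*(-19))*I(G) = (-77*(-19))*(2*10²) = 1463*(2*100) = 1463*200 = 292600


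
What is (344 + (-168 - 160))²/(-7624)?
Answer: -32/953 ≈ -0.033578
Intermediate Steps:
(344 + (-168 - 160))²/(-7624) = (344 - 328)²*(-1/7624) = 16²*(-1/7624) = 256*(-1/7624) = -32/953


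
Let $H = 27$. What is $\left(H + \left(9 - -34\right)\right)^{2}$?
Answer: $4900$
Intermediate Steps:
$\left(H + \left(9 - -34\right)\right)^{2} = \left(27 + \left(9 - -34\right)\right)^{2} = \left(27 + \left(9 + 34\right)\right)^{2} = \left(27 + 43\right)^{2} = 70^{2} = 4900$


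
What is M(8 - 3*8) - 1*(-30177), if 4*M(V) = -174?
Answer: 60267/2 ≈ 30134.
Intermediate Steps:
M(V) = -87/2 (M(V) = (¼)*(-174) = -87/2)
M(8 - 3*8) - 1*(-30177) = -87/2 - 1*(-30177) = -87/2 + 30177 = 60267/2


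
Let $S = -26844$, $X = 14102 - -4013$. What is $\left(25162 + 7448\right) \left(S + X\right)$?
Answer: $-284652690$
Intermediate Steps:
$X = 18115$ ($X = 14102 + 4013 = 18115$)
$\left(25162 + 7448\right) \left(S + X\right) = \left(25162 + 7448\right) \left(-26844 + 18115\right) = 32610 \left(-8729\right) = -284652690$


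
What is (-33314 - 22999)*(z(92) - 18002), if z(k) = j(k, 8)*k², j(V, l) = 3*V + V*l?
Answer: -481339084158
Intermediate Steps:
z(k) = 11*k³ (z(k) = (k*(3 + 8))*k² = (k*11)*k² = (11*k)*k² = 11*k³)
(-33314 - 22999)*(z(92) - 18002) = (-33314 - 22999)*(11*92³ - 18002) = -56313*(11*778688 - 18002) = -56313*(8565568 - 18002) = -56313*8547566 = -481339084158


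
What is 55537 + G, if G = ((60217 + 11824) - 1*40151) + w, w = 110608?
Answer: 198035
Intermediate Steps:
G = 142498 (G = ((60217 + 11824) - 1*40151) + 110608 = (72041 - 40151) + 110608 = 31890 + 110608 = 142498)
55537 + G = 55537 + 142498 = 198035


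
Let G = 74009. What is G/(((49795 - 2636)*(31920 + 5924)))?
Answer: 74009/1784685196 ≈ 4.1469e-5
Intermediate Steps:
G/(((49795 - 2636)*(31920 + 5924))) = 74009/(((49795 - 2636)*(31920 + 5924))) = 74009/((47159*37844)) = 74009/1784685196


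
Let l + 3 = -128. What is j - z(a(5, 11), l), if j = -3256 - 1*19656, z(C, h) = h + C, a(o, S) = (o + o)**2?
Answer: -22881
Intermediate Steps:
l = -131 (l = -3 - 128 = -131)
a(o, S) = 4*o**2 (a(o, S) = (2*o)**2 = 4*o**2)
z(C, h) = C + h
j = -22912 (j = -3256 - 19656 = -22912)
j - z(a(5, 11), l) = -22912 - (4*5**2 - 131) = -22912 - (4*25 - 131) = -22912 - (100 - 131) = -22912 - 1*(-31) = -22912 + 31 = -22881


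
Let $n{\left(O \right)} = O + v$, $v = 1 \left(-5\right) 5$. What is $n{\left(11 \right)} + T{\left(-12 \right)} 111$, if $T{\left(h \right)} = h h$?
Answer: $15970$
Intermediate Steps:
$T{\left(h \right)} = h^{2}$
$v = -25$ ($v = \left(-5\right) 5 = -25$)
$n{\left(O \right)} = -25 + O$ ($n{\left(O \right)} = O - 25 = -25 + O$)
$n{\left(11 \right)} + T{\left(-12 \right)} 111 = \left(-25 + 11\right) + \left(-12\right)^{2} \cdot 111 = -14 + 144 \cdot 111 = -14 + 15984 = 15970$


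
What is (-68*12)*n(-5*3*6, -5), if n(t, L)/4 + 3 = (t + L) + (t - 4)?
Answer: 626688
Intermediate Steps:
n(t, L) = -28 + 4*L + 8*t (n(t, L) = -12 + 4*((t + L) + (t - 4)) = -12 + 4*((L + t) + (-4 + t)) = -12 + 4*(-4 + L + 2*t) = -12 + (-16 + 4*L + 8*t) = -28 + 4*L + 8*t)
(-68*12)*n(-5*3*6, -5) = (-68*12)*(-28 + 4*(-5) + 8*(-5*3*6)) = -816*(-28 - 20 + 8*(-15*6)) = -816*(-28 - 20 + 8*(-90)) = -816*(-28 - 20 - 720) = -816*(-768) = 626688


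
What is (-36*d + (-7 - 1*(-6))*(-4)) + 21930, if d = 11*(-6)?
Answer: 24310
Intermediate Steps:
d = -66
(-36*d + (-7 - 1*(-6))*(-4)) + 21930 = (-36*(-66) + (-7 - 1*(-6))*(-4)) + 21930 = (2376 + (-7 + 6)*(-4)) + 21930 = (2376 - 1*(-4)) + 21930 = (2376 + 4) + 21930 = 2380 + 21930 = 24310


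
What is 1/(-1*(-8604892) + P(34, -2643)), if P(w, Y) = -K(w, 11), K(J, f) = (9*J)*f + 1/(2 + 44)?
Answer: 46/395670195 ≈ 1.1626e-7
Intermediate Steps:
K(J, f) = 1/46 + 9*J*f (K(J, f) = 9*J*f + 1/46 = 1/46 + 9*J*f)
P(w, Y) = -1/46 - 99*w (P(w, Y) = -(1/46 + 9*w*11) = -(1/46 + 99*w) = -1/46 - 99*w)
1/(-1*(-8604892) + P(34, -2643)) = 1/(-1*(-8604892) + (-1/46 - 99*34)) = 1/(8604892 + (-1/46 - 3366)) = 1/(8604892 - 154837/46) = 1/(395670195/46) = 46/395670195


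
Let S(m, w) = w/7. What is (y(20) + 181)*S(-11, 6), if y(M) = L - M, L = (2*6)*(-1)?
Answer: 894/7 ≈ 127.71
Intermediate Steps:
L = -12 (L = 12*(-1) = -12)
S(m, w) = w/7 (S(m, w) = w*(⅐) = w/7)
y(M) = -12 - M
(y(20) + 181)*S(-11, 6) = ((-12 - 1*20) + 181)*((⅐)*6) = ((-12 - 20) + 181)*(6/7) = (-32 + 181)*(6/7) = 149*(6/7) = 894/7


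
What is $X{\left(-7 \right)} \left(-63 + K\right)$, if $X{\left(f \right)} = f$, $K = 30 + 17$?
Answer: $112$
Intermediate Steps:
$K = 47$
$X{\left(-7 \right)} \left(-63 + K\right) = - 7 \left(-63 + 47\right) = \left(-7\right) \left(-16\right) = 112$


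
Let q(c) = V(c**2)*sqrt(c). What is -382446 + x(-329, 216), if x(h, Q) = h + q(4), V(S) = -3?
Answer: -382781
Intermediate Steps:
q(c) = -3*sqrt(c)
x(h, Q) = -6 + h (x(h, Q) = h - 3*sqrt(4) = h - 3*2 = h - 6 = -6 + h)
-382446 + x(-329, 216) = -382446 + (-6 - 329) = -382446 - 335 = -382781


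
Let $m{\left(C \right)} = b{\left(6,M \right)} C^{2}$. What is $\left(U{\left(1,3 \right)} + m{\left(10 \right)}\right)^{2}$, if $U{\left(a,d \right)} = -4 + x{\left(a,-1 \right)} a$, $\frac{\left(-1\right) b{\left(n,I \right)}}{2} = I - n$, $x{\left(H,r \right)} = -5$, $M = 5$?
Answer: $36481$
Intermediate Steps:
$b{\left(n,I \right)} = - 2 I + 2 n$ ($b{\left(n,I \right)} = - 2 \left(I - n\right) = - 2 I + 2 n$)
$U{\left(a,d \right)} = -4 - 5 a$
$m{\left(C \right)} = 2 C^{2}$ ($m{\left(C \right)} = \left(\left(-2\right) 5 + 2 \cdot 6\right) C^{2} = \left(-10 + 12\right) C^{2} = 2 C^{2}$)
$\left(U{\left(1,3 \right)} + m{\left(10 \right)}\right)^{2} = \left(\left(-4 - 5\right) + 2 \cdot 10^{2}\right)^{2} = \left(\left(-4 - 5\right) + 2 \cdot 100\right)^{2} = \left(-9 + 200\right)^{2} = 191^{2} = 36481$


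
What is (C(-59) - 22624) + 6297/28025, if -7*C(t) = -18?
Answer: -4437714671/196175 ≈ -22621.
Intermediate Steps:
C(t) = 18/7 (C(t) = -⅐*(-18) = 18/7)
(C(-59) - 22624) + 6297/28025 = (18/7 - 22624) + 6297/28025 = -158350/7 + 6297*(1/28025) = -158350/7 + 6297/28025 = -4437714671/196175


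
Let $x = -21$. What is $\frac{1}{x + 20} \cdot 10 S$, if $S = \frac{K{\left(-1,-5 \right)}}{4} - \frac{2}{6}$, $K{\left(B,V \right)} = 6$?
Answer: $- \frac{35}{3} \approx -11.667$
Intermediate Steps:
$S = \frac{7}{6}$ ($S = \frac{6}{4} - \frac{2}{6} = 6 \cdot \frac{1}{4} - \frac{1}{3} = \frac{3}{2} - \frac{1}{3} = \frac{7}{6} \approx 1.1667$)
$\frac{1}{x + 20} \cdot 10 S = \frac{1}{-21 + 20} \cdot 10 \cdot \frac{7}{6} = \frac{1}{-1} \cdot 10 \cdot \frac{7}{6} = \left(-1\right) 10 \cdot \frac{7}{6} = \left(-10\right) \frac{7}{6} = - \frac{35}{3}$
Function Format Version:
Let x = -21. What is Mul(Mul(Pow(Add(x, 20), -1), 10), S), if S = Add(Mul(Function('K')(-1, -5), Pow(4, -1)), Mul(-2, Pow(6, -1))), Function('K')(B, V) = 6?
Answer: Rational(-35, 3) ≈ -11.667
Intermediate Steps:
S = Rational(7, 6) (S = Add(Mul(6, Pow(4, -1)), Mul(-2, Pow(6, -1))) = Add(Mul(6, Rational(1, 4)), Mul(-2, Rational(1, 6))) = Add(Rational(3, 2), Rational(-1, 3)) = Rational(7, 6) ≈ 1.1667)
Mul(Mul(Pow(Add(x, 20), -1), 10), S) = Mul(Mul(Pow(Add(-21, 20), -1), 10), Rational(7, 6)) = Mul(Mul(Pow(-1, -1), 10), Rational(7, 6)) = Mul(Mul(-1, 10), Rational(7, 6)) = Mul(-10, Rational(7, 6)) = Rational(-35, 3)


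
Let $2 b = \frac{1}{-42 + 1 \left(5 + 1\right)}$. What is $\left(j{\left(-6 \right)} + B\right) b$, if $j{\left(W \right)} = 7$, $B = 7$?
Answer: $- \frac{7}{36} \approx -0.19444$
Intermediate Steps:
$b = - \frac{1}{72}$ ($b = \frac{1}{2 \left(-42 + 1 \left(5 + 1\right)\right)} = \frac{1}{2 \left(-42 + 1 \cdot 6\right)} = \frac{1}{2 \left(-42 + 6\right)} = \frac{1}{2 \left(-36\right)} = \frac{1}{2} \left(- \frac{1}{36}\right) = - \frac{1}{72} \approx -0.013889$)
$\left(j{\left(-6 \right)} + B\right) b = \left(7 + 7\right) \left(- \frac{1}{72}\right) = 14 \left(- \frac{1}{72}\right) = - \frac{7}{36}$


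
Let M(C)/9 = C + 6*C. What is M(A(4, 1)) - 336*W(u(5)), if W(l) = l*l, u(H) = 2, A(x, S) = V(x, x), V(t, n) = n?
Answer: -1092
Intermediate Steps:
A(x, S) = x
M(C) = 63*C (M(C) = 9*(C + 6*C) = 9*(7*C) = 63*C)
W(l) = l²
M(A(4, 1)) - 336*W(u(5)) = 63*4 - 336*2² = 252 - 336*4 = 252 - 1344 = -1092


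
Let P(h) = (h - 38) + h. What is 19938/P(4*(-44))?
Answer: -3323/65 ≈ -51.123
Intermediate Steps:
P(h) = -38 + 2*h (P(h) = (-38 + h) + h = -38 + 2*h)
19938/P(4*(-44)) = 19938/(-38 + 2*(4*(-44))) = 19938/(-38 + 2*(-176)) = 19938/(-38 - 352) = 19938/(-390) = 19938*(-1/390) = -3323/65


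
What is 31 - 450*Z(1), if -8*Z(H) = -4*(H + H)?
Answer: -419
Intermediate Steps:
Z(H) = H (Z(H) = -(-1)*(H + H)/2 = -(-1)*2*H/2 = -(-1)*H = H)
31 - 450*Z(1) = 31 - 450 = -419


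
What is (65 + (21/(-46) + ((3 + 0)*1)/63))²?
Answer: 3893136025/933156 ≈ 4172.0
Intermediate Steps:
(65 + (21/(-46) + ((3 + 0)*1)/63))² = (65 + (21*(-1/46) + (3*1)*(1/63)))² = (65 + (-21/46 + 3*(1/63)))² = (65 + (-21/46 + 1/21))² = (65 - 395/966)² = (62395/966)² = 3893136025/933156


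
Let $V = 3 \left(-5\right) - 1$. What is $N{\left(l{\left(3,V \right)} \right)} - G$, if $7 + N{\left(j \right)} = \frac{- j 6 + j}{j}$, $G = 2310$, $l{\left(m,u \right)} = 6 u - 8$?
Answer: $-2322$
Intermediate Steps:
$V = -16$ ($V = -15 - 1 = -16$)
$l{\left(m,u \right)} = -8 + 6 u$
$N{\left(j \right)} = -12$ ($N{\left(j \right)} = -7 + \frac{- j 6 + j}{j} = -7 + \frac{- 6 j + j}{j} = -7 + \frac{\left(-5\right) j}{j} = -7 - 5 = -12$)
$N{\left(l{\left(3,V \right)} \right)} - G = -12 - 2310 = -2322$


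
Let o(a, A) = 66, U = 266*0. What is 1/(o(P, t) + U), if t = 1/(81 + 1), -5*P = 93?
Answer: 1/66 ≈ 0.015152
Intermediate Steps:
P = -93/5 (P = -⅕*93 = -93/5 ≈ -18.600)
t = 1/82 ≈ 0.012195
U = 0
1/(o(P, t) + U) = 1/(66 + 0) = 1/66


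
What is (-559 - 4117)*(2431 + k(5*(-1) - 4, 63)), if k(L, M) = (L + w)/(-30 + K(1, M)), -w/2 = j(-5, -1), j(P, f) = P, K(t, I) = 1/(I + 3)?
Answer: -22495688908/1979 ≈ -1.1367e+7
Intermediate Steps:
K(t, I) = 1/(3 + I)
w = 10 (w = -2*(-5) = 10)
k(L, M) = (10 + L)/(-30 + 1/(3 + M)) (k(L, M) = (L + 10)/(-30 + 1/(3 + M)) = (10 + L)/(-30 + 1/(3 + M)))
(-559 - 4117)*(2431 + k(5*(-1) - 4, 63)) = (-559 - 4117)*(2431 - (3 + 63)*(10 + (5*(-1) - 4))/(89 + 30*63)) = -4676*(2431 - 1*66*(10 + (-5 - 4))/(89 + 1890)) = -4676*(2431 - 1*66*(10 - 9)/1979) = -4676*(2431 - 1*1/1979*66*1) = -4676*(2431 - 66/1979) = -4676*4810883/1979 = -22495688908/1979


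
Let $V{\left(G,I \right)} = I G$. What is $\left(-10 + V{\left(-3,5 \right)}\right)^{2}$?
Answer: $625$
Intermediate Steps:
$V{\left(G,I \right)} = G I$
$\left(-10 + V{\left(-3,5 \right)}\right)^{2} = \left(-10 - 15\right)^{2} = \left(-25\right)^{2} = 625$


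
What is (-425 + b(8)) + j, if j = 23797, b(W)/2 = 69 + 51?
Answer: 23612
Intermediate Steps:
b(W) = 240 (b(W) = 2*(69 + 51) = 2*120 = 240)
(-425 + b(8)) + j = (-425 + 240) + 23797 = -185 + 23797 = 23612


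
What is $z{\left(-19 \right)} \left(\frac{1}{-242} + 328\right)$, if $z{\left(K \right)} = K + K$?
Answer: $- \frac{1508125}{121} \approx -12464.0$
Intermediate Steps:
$z{\left(K \right)} = 2 K$
$z{\left(-19 \right)} \left(\frac{1}{-242} + 328\right) = 2 \left(-19\right) \left(\frac{1}{-242} + 328\right) = - 38 \left(- \frac{1}{242} + 328\right) = \left(-38\right) \frac{79375}{242} = - \frac{1508125}{121}$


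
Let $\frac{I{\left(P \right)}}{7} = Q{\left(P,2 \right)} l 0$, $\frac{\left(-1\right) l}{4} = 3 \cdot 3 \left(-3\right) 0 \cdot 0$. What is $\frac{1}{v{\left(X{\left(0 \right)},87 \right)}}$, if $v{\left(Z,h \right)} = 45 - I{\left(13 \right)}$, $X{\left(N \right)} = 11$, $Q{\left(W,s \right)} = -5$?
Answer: $\frac{1}{45} \approx 0.022222$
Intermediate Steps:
$l = 0$ ($l = - 4 \cdot 3 \cdot 3 \left(-3\right) 0 \cdot 0 = - 4 \cdot 9 \cdot 0 \cdot 0 = - 4 \cdot 9 \cdot 0 = \left(-4\right) 0 = 0$)
$I{\left(P \right)} = 0$ ($I{\left(P \right)} = 7 \left(-5\right) 0 \cdot 0 = 7 \cdot 0 \cdot 0 = 7 \cdot 0 = 0$)
$v{\left(Z,h \right)} = 45$ ($v{\left(Z,h \right)} = 45 - 0 = 45 + 0 = 45$)
$\frac{1}{v{\left(X{\left(0 \right)},87 \right)}} = \frac{1}{45}$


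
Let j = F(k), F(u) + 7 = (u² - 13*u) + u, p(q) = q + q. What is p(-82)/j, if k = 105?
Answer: -2/119 ≈ -0.016807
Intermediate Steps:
p(q) = 2*q
F(u) = -7 + u² - 12*u (F(u) = -7 + ((u² - 13*u) + u) = -7 + (u² - 12*u) = -7 + u² - 12*u)
j = 9758 (j = -7 + 105² - 12*105 = -7 + 11025 - 1260 = 9758)
p(-82)/j = (2*(-82))/9758 = -164*1/9758 = -2/119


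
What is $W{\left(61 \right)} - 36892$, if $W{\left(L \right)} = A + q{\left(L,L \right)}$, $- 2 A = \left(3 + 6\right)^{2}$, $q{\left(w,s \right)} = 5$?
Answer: $- \frac{73855}{2} \approx -36928.0$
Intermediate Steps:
$A = - \frac{81}{2}$ ($A = - \frac{\left(3 + 6\right)^{2}}{2} = - \frac{9^{2}}{2} = \left(- \frac{1}{2}\right) 81 = - \frac{81}{2} \approx -40.5$)
$W{\left(L \right)} = - \frac{71}{2}$ ($W{\left(L \right)} = - \frac{81}{2} + 5 = - \frac{71}{2}$)
$W{\left(61 \right)} - 36892 = - \frac{71}{2} - 36892 = - \frac{73855}{2}$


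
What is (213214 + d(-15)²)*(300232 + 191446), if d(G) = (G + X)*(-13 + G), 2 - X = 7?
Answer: 259022853892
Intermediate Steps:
X = -5 (X = 2 - 1*7 = 2 - 7 = -5)
d(G) = (-13 + G)*(-5 + G) (d(G) = (G - 5)*(-13 + G) = (-5 + G)*(-13 + G) = (-13 + G)*(-5 + G))
(213214 + d(-15)²)*(300232 + 191446) = (213214 + (65 + (-15)² - 18*(-15))²)*(300232 + 191446) = (213214 + (65 + 225 + 270)²)*491678 = (213214 + 560²)*491678 = (213214 + 313600)*491678 = 526814*491678 = 259022853892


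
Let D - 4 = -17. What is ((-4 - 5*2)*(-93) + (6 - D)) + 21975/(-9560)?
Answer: 2521357/1912 ≈ 1318.7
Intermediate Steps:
D = -13 (D = 4 - 17 = -13)
((-4 - 5*2)*(-93) + (6 - D)) + 21975/(-9560) = ((-4 - 5*2)*(-93) + (6 - 1*(-13))) + 21975/(-9560) = ((-4 - 10)*(-93) + (6 + 13)) + 21975*(-1/9560) = (-14*(-93) + 19) - 4395/1912 = (1302 + 19) - 4395/1912 = 1321 - 4395/1912 = 2521357/1912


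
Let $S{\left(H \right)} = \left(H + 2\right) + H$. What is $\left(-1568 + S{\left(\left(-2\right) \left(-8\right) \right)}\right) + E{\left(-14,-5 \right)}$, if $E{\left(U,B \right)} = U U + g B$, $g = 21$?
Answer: $-1443$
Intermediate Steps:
$E{\left(U,B \right)} = U^{2} + 21 B$ ($E{\left(U,B \right)} = U U + 21 B = U^{2} + 21 B$)
$S{\left(H \right)} = 2 + 2 H$ ($S{\left(H \right)} = \left(2 + H\right) + H = 2 + 2 H$)
$\left(-1568 + S{\left(\left(-2\right) \left(-8\right) \right)}\right) + E{\left(-14,-5 \right)} = \left(-1568 + \left(2 + 2 \left(\left(-2\right) \left(-8\right)\right)\right)\right) + \left(\left(-14\right)^{2} + 21 \left(-5\right)\right) = \left(-1568 + \left(2 + 2 \cdot 16\right)\right) + \left(196 - 105\right) = \left(-1568 + \left(2 + 32\right)\right) + 91 = \left(-1568 + 34\right) + 91 = -1534 + 91 = -1443$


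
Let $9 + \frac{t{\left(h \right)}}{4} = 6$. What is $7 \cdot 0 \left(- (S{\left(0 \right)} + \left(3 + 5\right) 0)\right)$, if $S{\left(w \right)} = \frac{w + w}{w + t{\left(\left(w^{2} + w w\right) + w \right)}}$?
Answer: $0$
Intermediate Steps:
$t{\left(h \right)} = -12$ ($t{\left(h \right)} = -36 + 4 \cdot 6 = -36 + 24 = -12$)
$S{\left(w \right)} = \frac{2 w}{-12 + w}$ ($S{\left(w \right)} = \frac{w + w}{w - 12} = \frac{2 w}{-12 + w}$)
$7 \cdot 0 \left(- (S{\left(0 \right)} + \left(3 + 5\right) 0)\right) = 7 \cdot 0 \left(- (2 \cdot 0 \frac{1}{-12 + 0} + \left(3 + 5\right) 0)\right) = 0 \left(- (2 \cdot 0 \frac{1}{-12} + 8 \cdot 0)\right) = 0 \left(- (2 \cdot 0 \left(- \frac{1}{12}\right) + 0)\right) = 0 \left(- (0 + 0)\right) = 0 \left(\left(-1\right) 0\right) = 0 \cdot 0 = 0$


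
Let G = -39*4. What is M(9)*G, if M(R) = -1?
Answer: 156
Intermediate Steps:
G = -156
M(9)*G = -1*(-156) = 156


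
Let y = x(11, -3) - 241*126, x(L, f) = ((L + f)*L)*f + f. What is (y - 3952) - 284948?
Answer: -319533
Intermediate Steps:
x(L, f) = f + L*f*(L + f) (x(L, f) = (L*(L + f))*f + f = L*f*(L + f) + f = f + L*f*(L + f))
y = -30633 (y = -3*(1 + 11² + 11*(-3)) - 241*126 = -3*(1 + 121 - 33) - 30366 = -3*89 - 30366 = -267 - 30366 = -30633)
(y - 3952) - 284948 = (-30633 - 3952) - 284948 = -34585 - 284948 = -319533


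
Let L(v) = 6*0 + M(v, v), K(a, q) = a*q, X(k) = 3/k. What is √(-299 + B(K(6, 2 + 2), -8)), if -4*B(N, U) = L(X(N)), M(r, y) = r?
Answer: I*√19138/8 ≈ 17.293*I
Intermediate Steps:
L(v) = v (L(v) = 6*0 + v = 0 + v = v)
B(N, U) = -3/(4*N)
√(-299 + B(K(6, 2 + 2), -8)) = √(-299 - 3*1/(6*(2 + 2))/4) = √(-299 - 3/(4*(6*4))) = √(-299 - ¾/24) = √(-299 - ¾*1/24) = √(-299 - 1/32) = √(-9569/32) = I*√19138/8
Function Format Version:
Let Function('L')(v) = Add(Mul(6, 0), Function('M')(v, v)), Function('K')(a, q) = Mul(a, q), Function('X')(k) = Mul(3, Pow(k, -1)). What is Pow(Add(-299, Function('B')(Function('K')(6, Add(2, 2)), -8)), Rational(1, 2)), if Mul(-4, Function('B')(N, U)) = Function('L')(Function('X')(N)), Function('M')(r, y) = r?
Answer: Mul(Rational(1, 8), I, Pow(19138, Rational(1, 2))) ≈ Mul(17.293, I)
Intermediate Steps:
Function('L')(v) = v (Function('L')(v) = Add(Mul(6, 0), v) = Add(0, v) = v)
Function('B')(N, U) = Mul(Rational(-3, 4), Pow(N, -1)) (Function('B')(N, U) = Mul(Rational(-1, 4), Mul(3, Pow(N, -1))) = Mul(Rational(-3, 4), Pow(N, -1)))
Pow(Add(-299, Function('B')(Function('K')(6, Add(2, 2)), -8)), Rational(1, 2)) = Pow(Add(-299, Mul(Rational(-3, 4), Pow(Mul(6, Add(2, 2)), -1))), Rational(1, 2)) = Pow(Add(-299, Mul(Rational(-3, 4), Pow(Mul(6, 4), -1))), Rational(1, 2)) = Pow(Add(-299, Mul(Rational(-3, 4), Pow(24, -1))), Rational(1, 2)) = Pow(Add(-299, Mul(Rational(-3, 4), Rational(1, 24))), Rational(1, 2)) = Pow(Add(-299, Rational(-1, 32)), Rational(1, 2)) = Pow(Rational(-9569, 32), Rational(1, 2)) = Mul(Rational(1, 8), I, Pow(19138, Rational(1, 2)))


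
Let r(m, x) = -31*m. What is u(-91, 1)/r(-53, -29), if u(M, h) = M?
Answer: -91/1643 ≈ -0.055386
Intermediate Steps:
u(-91, 1)/r(-53, -29) = -91/((-31*(-53))) = -91/1643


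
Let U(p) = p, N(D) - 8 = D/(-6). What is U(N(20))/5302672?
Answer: 7/7954008 ≈ 8.8006e-7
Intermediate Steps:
N(D) = 8 - D/6 (N(D) = 8 + D/(-6) = 8 + D*(-1/6) = 8 - D/6)
U(N(20))/5302672 = (8 - 1/6*20)/5302672 = (8 - 10/3)*(1/5302672) = (14/3)*(1/5302672) = 7/7954008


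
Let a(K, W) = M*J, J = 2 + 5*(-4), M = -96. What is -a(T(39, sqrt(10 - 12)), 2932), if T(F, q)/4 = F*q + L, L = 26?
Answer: -1728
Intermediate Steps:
J = -18 (J = 2 - 20 = -18)
T(F, q) = 104 + 4*F*q (T(F, q) = 4*(F*q + 26) = 4*(26 + F*q) = 104 + 4*F*q)
a(K, W) = 1728 (a(K, W) = -96*(-18) = 1728)
-a(T(39, sqrt(10 - 12)), 2932) = -1*1728 = -1728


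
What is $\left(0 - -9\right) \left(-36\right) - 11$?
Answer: $-335$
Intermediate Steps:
$\left(0 - -9\right) \left(-36\right) - 11 = \left(0 + 9\right) \left(-36\right) - 11 = 9 \left(-36\right) - 11 = -324 - 11 = -335$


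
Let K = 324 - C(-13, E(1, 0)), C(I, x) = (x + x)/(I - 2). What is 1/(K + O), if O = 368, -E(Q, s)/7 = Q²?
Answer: 15/10366 ≈ 0.0014470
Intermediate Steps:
E(Q, s) = -7*Q²
C(I, x) = 2*x/(-2 + I) (C(I, x) = (2*x)/(-2 + I) = 2*x/(-2 + I))
K = 4846/15 (K = 324 - 2*(-7*1²)/(-2 - 13) = 324 - 2*(-7*1)/(-15) = 324 - 2*(-7)*(-1)/15 = 324 - 1*14/15 = 324 - 14/15 = 4846/15 ≈ 323.07)
1/(K + O) = 1/(4846/15 + 368) = 1/(10366/15) = 15/10366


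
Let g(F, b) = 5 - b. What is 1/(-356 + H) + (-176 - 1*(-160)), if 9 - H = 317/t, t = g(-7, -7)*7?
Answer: -471524/29465 ≈ -16.003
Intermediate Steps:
t = 84 (t = (5 - 1*(-7))*7 = (5 + 7)*7 = 12*7 = 84)
H = 439/84 (H = 9 - 317/84 = 439/84 ≈ 5.2262)
1/(-356 + H) + (-176 - 1*(-160)) = 1/(-356 + 439/84) + (-176 - 1*(-160)) = 1/(-29465/84) + (-176 + 160) = -84/29465 - 16 = -471524/29465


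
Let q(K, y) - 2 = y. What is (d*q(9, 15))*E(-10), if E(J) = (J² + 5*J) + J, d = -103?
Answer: -70040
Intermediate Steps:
q(K, y) = 2 + y
E(J) = J² + 6*J
(d*q(9, 15))*E(-10) = (-103*(2 + 15))*(-10*(6 - 10)) = (-103*17)*(-10*(-4)) = -1751*40 = -70040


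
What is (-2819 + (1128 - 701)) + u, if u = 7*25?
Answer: -2217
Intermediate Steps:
u = 175
(-2819 + (1128 - 701)) + u = (-2819 + (1128 - 701)) + 175 = (-2819 + 427) + 175 = -2392 + 175 = -2217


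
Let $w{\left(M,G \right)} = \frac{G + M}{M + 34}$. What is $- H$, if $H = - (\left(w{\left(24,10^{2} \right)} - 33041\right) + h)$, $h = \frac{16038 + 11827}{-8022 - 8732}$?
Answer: $- \frac{16053267843}{485866} \approx -33041.0$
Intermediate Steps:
$w{\left(M,G \right)} = \frac{G + M}{34 + M}$
$h = - \frac{27865}{16754}$ ($h = \frac{27865}{-16754} = 27865 \left(- \frac{1}{16754}\right) = - \frac{27865}{16754} \approx -1.6632$)
$H = \frac{16053267843}{485866}$ ($H = - (\left(\frac{10^{2} + 24}{34 + 24} - 33041\right) - \frac{27865}{16754}) = - (\left(\frac{100 + 24}{58} - 33041\right) - \frac{27865}{16754}) = - (\left(\frac{1}{58} \cdot 124 - 33041\right) - \frac{27865}{16754}) = - (\left(\frac{62}{29} - 33041\right) - \frac{27865}{16754}) = - (- \frac{958127}{29} - \frac{27865}{16754}) = \left(-1\right) \left(- \frac{16053267843}{485866}\right) = \frac{16053267843}{485866} \approx 33041.0$)
$- H = \left(-1\right) \frac{16053267843}{485866} = - \frac{16053267843}{485866}$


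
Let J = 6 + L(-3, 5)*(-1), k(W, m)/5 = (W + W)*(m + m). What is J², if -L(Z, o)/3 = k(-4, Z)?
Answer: 527076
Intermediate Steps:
k(W, m) = 20*W*m (k(W, m) = 5*((W + W)*(m + m)) = 5*((2*W)*(2*m)) = 5*(4*W*m) = 20*W*m)
L(Z, o) = 240*Z (L(Z, o) = -60*(-4)*Z = -(-240)*Z = 240*Z)
J = 726 (J = 6 + (240*(-3))*(-1) = 6 - 720*(-1) = 6 + 720 = 726)
J² = 726² = 527076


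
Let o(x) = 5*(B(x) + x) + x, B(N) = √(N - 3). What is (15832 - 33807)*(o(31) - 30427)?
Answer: 543581975 - 179750*√7 ≈ 5.4311e+8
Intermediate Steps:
B(N) = √(-3 + N)
o(x) = 5*√(-3 + x) + 6*x (o(x) = 5*(√(-3 + x) + x) + x = 5*(x + √(-3 + x)) + x = (5*x + 5*√(-3 + x)) + x = 5*√(-3 + x) + 6*x)
(15832 - 33807)*(o(31) - 30427) = (15832 - 33807)*((5*√(-3 + 31) + 6*31) - 30427) = -17975*((5*√28 + 186) - 30427) = -17975*((5*(2*√7) + 186) - 30427) = -17975*((10*√7 + 186) - 30427) = -17975*((186 + 10*√7) - 30427) = -17975*(-30241 + 10*√7) = 543581975 - 179750*√7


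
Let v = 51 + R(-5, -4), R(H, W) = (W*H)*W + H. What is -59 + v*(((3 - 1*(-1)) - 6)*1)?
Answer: 9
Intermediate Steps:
R(H, W) = H + H*W**2 (R(H, W) = (H*W)*W + H = H*W**2 + H = H + H*W**2)
v = -34 (v = 51 - 5*(1 + (-4)**2) = 51 - 5*(1 + 16) = 51 - 5*17 = 51 - 85 = -34)
-59 + v*(((3 - 1*(-1)) - 6)*1) = -59 - 34*((3 - 1*(-1)) - 6) = -59 - 34*((3 + 1) - 6) = -59 - 34*(4 - 6) = -59 - (-68) = -59 - 34*(-2) = -59 + 68 = 9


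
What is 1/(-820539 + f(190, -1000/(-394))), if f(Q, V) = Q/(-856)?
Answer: -428/351190787 ≈ -1.2187e-6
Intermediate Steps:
f(Q, V) = -Q/856 (f(Q, V) = Q*(-1/856) = -Q/856)
1/(-820539 + f(190, -1000/(-394))) = 1/(-820539 - 1/856*190) = 1/(-820539 - 95/428) = 1/(-351190787/428) = -428/351190787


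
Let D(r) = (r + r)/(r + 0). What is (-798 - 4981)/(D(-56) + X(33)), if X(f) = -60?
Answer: 5779/58 ≈ 99.638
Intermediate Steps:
D(r) = 2 (D(r) = (2*r)/r = 2)
(-798 - 4981)/(D(-56) + X(33)) = (-798 - 4981)/(2 - 60) = -5779/(-58) = -5779*(-1/58) = 5779/58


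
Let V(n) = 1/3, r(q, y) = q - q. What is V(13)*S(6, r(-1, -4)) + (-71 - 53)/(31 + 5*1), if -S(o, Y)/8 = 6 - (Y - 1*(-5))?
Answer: -55/9 ≈ -6.1111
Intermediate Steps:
r(q, y) = 0
V(n) = ⅓
S(o, Y) = -8 + 8*Y (S(o, Y) = -8*(6 - (Y - 1*(-5))) = -8*(6 - (Y + 5)) = -8*(6 - (5 + Y)) = -8*(6 + (-5 - Y)) = -8*(1 - Y) = -8 + 8*Y)
V(13)*S(6, r(-1, -4)) + (-71 - 53)/(31 + 5*1) = (-8 + 8*0)/3 + (-71 - 53)/(31 + 5*1) = (-8 + 0)/3 - 124/(31 + 5) = (⅓)*(-8) - 124/36 = -8/3 - 124*1/36 = -8/3 - 31/9 = -55/9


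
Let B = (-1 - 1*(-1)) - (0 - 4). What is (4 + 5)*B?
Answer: 36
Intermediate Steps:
B = 4 (B = (-1 + 1) - (-4) = 0 - 1*(-4) = 0 + 4 = 4)
(4 + 5)*B = (4 + 5)*4 = 9*4 = 36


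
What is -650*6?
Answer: -3900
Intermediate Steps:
-650*6 = -130*30 = -3900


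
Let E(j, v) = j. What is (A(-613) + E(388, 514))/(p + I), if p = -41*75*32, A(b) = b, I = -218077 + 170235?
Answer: 225/146242 ≈ 0.0015385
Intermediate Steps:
I = -47842
p = -98400 (p = -3075*32 = -98400)
(A(-613) + E(388, 514))/(p + I) = (-613 + 388)/(-98400 - 47842) = -225/(-146242) = -225*(-1/146242) = 225/146242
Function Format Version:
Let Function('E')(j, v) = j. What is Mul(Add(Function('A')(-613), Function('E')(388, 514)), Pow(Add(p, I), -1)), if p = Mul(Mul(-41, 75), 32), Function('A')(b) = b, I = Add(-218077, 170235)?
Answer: Rational(225, 146242) ≈ 0.0015385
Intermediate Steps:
I = -47842
p = -98400 (p = Mul(-3075, 32) = -98400)
Mul(Add(Function('A')(-613), Function('E')(388, 514)), Pow(Add(p, I), -1)) = Mul(Add(-613, 388), Pow(Add(-98400, -47842), -1)) = Mul(-225, Pow(-146242, -1)) = Mul(-225, Rational(-1, 146242)) = Rational(225, 146242)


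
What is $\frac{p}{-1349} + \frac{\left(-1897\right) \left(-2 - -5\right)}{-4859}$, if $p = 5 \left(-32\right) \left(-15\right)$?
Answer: $- \frac{3984441}{6554791} \approx -0.60787$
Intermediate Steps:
$p = 2400$ ($p = \left(-160\right) \left(-15\right) = 2400$)
$\frac{p}{-1349} + \frac{\left(-1897\right) \left(-2 - -5\right)}{-4859} = \frac{2400}{-1349} + \frac{\left(-1897\right) \left(-2 - -5\right)}{-4859} = 2400 \left(- \frac{1}{1349}\right) + - 1897 \left(-2 + 5\right) \left(- \frac{1}{4859}\right) = - \frac{2400}{1349} + \left(-1897\right) 3 \left(- \frac{1}{4859}\right) = - \frac{2400}{1349} - - \frac{5691}{4859} = - \frac{2400}{1349} + \frac{5691}{4859} = - \frac{3984441}{6554791}$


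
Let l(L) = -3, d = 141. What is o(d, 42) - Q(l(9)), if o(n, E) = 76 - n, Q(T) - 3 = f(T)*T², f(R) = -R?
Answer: -95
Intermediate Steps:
Q(T) = 3 - T³ (Q(T) = 3 + (-T)*T² = 3 - T³)
o(d, 42) - Q(l(9)) = (76 - 1*141) - (3 - 1*(-3)³) = (76 - 141) - (3 - 1*(-27)) = -65 - (3 + 27) = -65 - 1*30 = -65 - 30 = -95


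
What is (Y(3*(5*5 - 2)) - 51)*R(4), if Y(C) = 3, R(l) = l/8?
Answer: -24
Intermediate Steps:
R(l) = l/8 (R(l) = l*(⅛) = l/8)
(Y(3*(5*5 - 2)) - 51)*R(4) = (3 - 51)*((⅛)*4) = -48*½ = -24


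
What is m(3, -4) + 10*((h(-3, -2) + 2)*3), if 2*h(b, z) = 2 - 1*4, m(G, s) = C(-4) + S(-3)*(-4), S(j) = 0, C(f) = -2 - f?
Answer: 32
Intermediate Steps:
m(G, s) = 2 (m(G, s) = (-2 - 1*(-4)) + 0*(-4) = (-2 + 4) + 0 = 2 + 0 = 2)
h(b, z) = -1 (h(b, z) = (2 - 1*4)/2 = (2 - 4)/2 = (½)*(-2) = -1)
m(3, -4) + 10*((h(-3, -2) + 2)*3) = 2 + 10*((-1 + 2)*3) = 2 + 10*(1*3) = 2 + 10*3 = 2 + 30 = 32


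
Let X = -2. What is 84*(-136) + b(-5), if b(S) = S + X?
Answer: -11431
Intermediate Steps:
b(S) = -2 + S (b(S) = S - 2 = -2 + S)
84*(-136) + b(-5) = 84*(-136) + (-2 - 5) = -11424 - 7 = -11431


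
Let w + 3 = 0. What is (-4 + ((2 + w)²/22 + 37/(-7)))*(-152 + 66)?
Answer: 61189/77 ≈ 794.66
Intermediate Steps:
w = -3 (w = -3 + 0 = -3)
(-4 + ((2 + w)²/22 + 37/(-7)))*(-152 + 66) = (-4 + ((2 - 3)²/22 + 37/(-7)))*(-152 + 66) = (-4 + ((-1)²*(1/22) + 37*(-⅐)))*(-86) = (-4 + (1*(1/22) - 37/7))*(-86) = (-4 + (1/22 - 37/7))*(-86) = (-4 - 807/154)*(-86) = -1423/154*(-86) = 61189/77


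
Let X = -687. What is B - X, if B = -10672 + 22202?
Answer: 12217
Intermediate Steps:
B = 11530
B - X = 11530 - 1*(-687) = 11530 + 687 = 12217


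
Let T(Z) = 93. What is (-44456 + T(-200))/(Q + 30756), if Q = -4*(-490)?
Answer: -44363/32716 ≈ -1.3560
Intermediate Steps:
Q = 1960
(-44456 + T(-200))/(Q + 30756) = (-44456 + 93)/(1960 + 30756) = -44363/32716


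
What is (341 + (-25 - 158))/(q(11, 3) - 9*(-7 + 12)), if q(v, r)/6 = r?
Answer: -158/27 ≈ -5.8519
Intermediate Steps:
q(v, r) = 6*r
(341 + (-25 - 158))/(q(11, 3) - 9*(-7 + 12)) = (341 + (-25 - 158))/(6*3 - 9*(-7 + 12)) = (341 - 183)/(18 - 9*5) = 158/(18 - 45) = 158/(-27) = 158*(-1/27) = -158/27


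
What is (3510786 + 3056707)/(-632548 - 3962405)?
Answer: -6567493/4594953 ≈ -1.4293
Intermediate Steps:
(3510786 + 3056707)/(-632548 - 3962405) = 6567493/(-4594953) = 6567493*(-1/4594953) = -6567493/4594953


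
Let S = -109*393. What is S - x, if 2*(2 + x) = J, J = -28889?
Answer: -56781/2 ≈ -28391.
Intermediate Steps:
x = -28893/2 (x = -2 + (½)*(-28889) = -2 - 28889/2 = -28893/2 ≈ -14447.)
S = -42837
S - x = -42837 - 1*(-28893/2) = -42837 + 28893/2 = -56781/2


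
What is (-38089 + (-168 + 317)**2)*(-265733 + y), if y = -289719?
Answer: 8825021376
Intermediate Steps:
(-38089 + (-168 + 317)**2)*(-265733 + y) = (-38089 + (-168 + 317)**2)*(-265733 - 289719) = (-38089 + 149**2)*(-555452) = (-38089 + 22201)*(-555452) = -15888*(-555452) = 8825021376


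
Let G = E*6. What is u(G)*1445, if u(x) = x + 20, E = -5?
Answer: -14450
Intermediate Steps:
G = -30 (G = -5*6 = -30)
u(x) = 20 + x
u(G)*1445 = (20 - 30)*1445 = -10*1445 = -14450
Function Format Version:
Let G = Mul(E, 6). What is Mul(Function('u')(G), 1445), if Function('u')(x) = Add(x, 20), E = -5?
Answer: -14450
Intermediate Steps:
G = -30 (G = Mul(-5, 6) = -30)
Function('u')(x) = Add(20, x)
Mul(Function('u')(G), 1445) = Mul(Add(20, -30), 1445) = Mul(-10, 1445) = -14450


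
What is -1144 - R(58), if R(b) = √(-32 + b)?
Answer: -1144 - √26 ≈ -1149.1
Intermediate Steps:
-1144 - R(58) = -1144 - √(-32 + 58) = -1144 - √26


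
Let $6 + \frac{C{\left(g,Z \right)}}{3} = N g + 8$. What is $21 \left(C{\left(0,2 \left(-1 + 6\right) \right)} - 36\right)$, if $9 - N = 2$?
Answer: $-630$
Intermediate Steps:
$N = 7$ ($N = 9 - 2 = 7$)
$C{\left(g,Z \right)} = 6 + 21 g$ ($C{\left(g,Z \right)} = -18 + 3 \left(7 g + 8\right) = -18 + 3 \left(8 + 7 g\right) = -18 + \left(24 + 21 g\right) = 6 + 21 g$)
$21 \left(C{\left(0,2 \left(-1 + 6\right) \right)} - 36\right) = 21 \left(\left(6 + 21 \cdot 0\right) - 36\right) = 21 \left(\left(6 + 0\right) - 36\right) = 21 \left(6 - 36\right) = 21 \left(-30\right) = -630$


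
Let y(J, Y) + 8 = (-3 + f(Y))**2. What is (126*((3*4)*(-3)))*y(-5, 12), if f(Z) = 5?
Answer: 18144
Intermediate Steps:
y(J, Y) = -4 (y(J, Y) = -8 + (-3 + 5)**2 = -8 + 2**2 = -8 + 4 = -4)
(126*((3*4)*(-3)))*y(-5, 12) = (126*((3*4)*(-3)))*(-4) = (126*(12*(-3)))*(-4) = (126*(-36))*(-4) = -4536*(-4) = 18144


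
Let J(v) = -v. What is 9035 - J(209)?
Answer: 9244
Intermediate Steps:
9035 - J(209) = 9035 - (-1)*209 = 9035 - 1*(-209) = 9035 + 209 = 9244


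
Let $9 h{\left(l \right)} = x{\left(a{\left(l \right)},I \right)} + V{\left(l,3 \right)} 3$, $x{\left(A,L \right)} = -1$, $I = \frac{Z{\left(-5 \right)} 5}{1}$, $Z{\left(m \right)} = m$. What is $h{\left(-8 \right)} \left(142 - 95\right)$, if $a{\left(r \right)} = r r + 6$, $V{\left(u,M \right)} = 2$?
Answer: $\frac{235}{9} \approx 26.111$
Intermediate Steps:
$a{\left(r \right)} = 6 + r^{2}$ ($a{\left(r \right)} = r^{2} + 6 = 6 + r^{2}$)
$I = -25$ ($I = \frac{\left(-5\right) 5}{1} = \left(-25\right) 1 = -25$)
$h{\left(l \right)} = \frac{5}{9}$ ($h{\left(l \right)} = \frac{-1 + 2 \cdot 3}{9} = \frac{-1 + 6}{9} = \frac{1}{9} \cdot 5 = \frac{5}{9}$)
$h{\left(-8 \right)} \left(142 - 95\right) = \frac{5 \left(142 - 95\right)}{9} = \frac{5}{9} \cdot 47 = \frac{235}{9}$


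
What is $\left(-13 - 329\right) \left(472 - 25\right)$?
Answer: $-152874$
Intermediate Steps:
$\left(-13 - 329\right) \left(472 - 25\right) = \left(-342\right) 447 = -152874$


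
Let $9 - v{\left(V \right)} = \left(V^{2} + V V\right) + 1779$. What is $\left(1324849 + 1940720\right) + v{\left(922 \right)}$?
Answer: $1563631$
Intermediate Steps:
$v{\left(V \right)} = -1770 - 2 V^{2}$ ($v{\left(V \right)} = 9 - \left(\left(V^{2} + V V\right) + 1779\right) = 9 - \left(\left(V^{2} + V^{2}\right) + 1779\right) = 9 - \left(2 V^{2} + 1779\right) = 9 - \left(1779 + 2 V^{2}\right) = -1770 - 2 V^{2}$)
$\left(1324849 + 1940720\right) + v{\left(922 \right)} = \left(1324849 + 1940720\right) - \left(1770 + 2 \cdot 922^{2}\right) = 3265569 - 1701938 = 1563631$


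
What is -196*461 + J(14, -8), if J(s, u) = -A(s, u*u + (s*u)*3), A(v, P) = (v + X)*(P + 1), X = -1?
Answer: -86833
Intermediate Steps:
A(v, P) = (1 + P)*(-1 + v) (A(v, P) = (v - 1)*(P + 1) = (-1 + v)*(1 + P) = (1 + P)*(-1 + v))
J(s, u) = 1 + u² - s - s*(u² + 3*s*u) + 3*s*u (J(s, u) = -(-1 + s - (u*u + (s*u)*3) + (u*u + (s*u)*3)*s) = -(-1 + s - (u² + 3*s*u) + (u² + 3*s*u)*s) = -(-1 + s + (-u² - 3*s*u) + s*(u² + 3*s*u)) = -(-1 + s - u² + s*(u² + 3*s*u) - 3*s*u) = 1 + u² - s - s*(u² + 3*s*u) + 3*s*u)
-196*461 + J(14, -8) = -196*461 + (1 - 1*14 - 8*(-8 + 3*14) - 1*14*(-8)*(-8 + 3*14)) = -90356 + (1 - 14 - 8*(-8 + 42) - 1*14*(-8)*(-8 + 42)) = -90356 + (1 - 14 - 8*34 - 1*14*(-8)*34) = -90356 + (1 - 14 - 272 + 3808) = -90356 + 3523 = -86833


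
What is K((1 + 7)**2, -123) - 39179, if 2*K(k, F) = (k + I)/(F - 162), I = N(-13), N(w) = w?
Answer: -7444027/190 ≈ -39179.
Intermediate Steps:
I = -13
K(k, F) = (-13 + k)/(2*(-162 + F)) (K(k, F) = ((k - 13)/(F - 162))/2 = ((-13 + k)/(-162 + F))/2 = (-13 + k)/(2*(-162 + F)))
K((1 + 7)**2, -123) - 39179 = (-13 + (1 + 7)**2)/(2*(-162 - 123)) - 39179 = (1/2)*(-13 + 8**2)/(-285) - 39179 = (1/2)*(-1/285)*(-13 + 64) - 39179 = (1/2)*(-1/285)*51 - 39179 = -17/190 - 39179 = -7444027/190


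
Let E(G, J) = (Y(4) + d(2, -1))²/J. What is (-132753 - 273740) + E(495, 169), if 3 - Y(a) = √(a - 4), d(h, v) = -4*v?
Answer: -68697268/169 ≈ -4.0649e+5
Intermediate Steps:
Y(a) = 3 - √(-4 + a) (Y(a) = 3 - √(a - 4) = 3 - √(-4 + a))
E(G, J) = 49/J (E(G, J) = ((3 - √(-4 + 4)) - 4*(-1))²/J = ((3 - √0) + 4)²/J = ((3 - 1*0) + 4)²/J = ((3 + 0) + 4)²/J = (3 + 4)²/J = 7²/J = 49/J)
(-132753 - 273740) + E(495, 169) = (-132753 - 273740) + 49/169 = -406493 + 49*(1/169) = -406493 + 49/169 = -68697268/169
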